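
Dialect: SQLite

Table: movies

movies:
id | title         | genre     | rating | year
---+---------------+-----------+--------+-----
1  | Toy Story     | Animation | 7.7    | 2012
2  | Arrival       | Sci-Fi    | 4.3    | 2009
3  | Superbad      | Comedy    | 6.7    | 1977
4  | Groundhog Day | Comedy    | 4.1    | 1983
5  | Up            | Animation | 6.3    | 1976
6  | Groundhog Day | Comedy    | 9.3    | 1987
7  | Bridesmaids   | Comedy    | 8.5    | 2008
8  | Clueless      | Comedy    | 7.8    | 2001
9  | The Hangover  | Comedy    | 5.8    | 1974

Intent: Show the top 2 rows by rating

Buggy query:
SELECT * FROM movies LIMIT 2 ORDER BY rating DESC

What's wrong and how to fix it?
Bug: ORDER BY cannot follow LIMIT; LIMIT is the final clause

Fix: Sort with ORDER BY, then apply LIMIT

Corrected query:
SELECT * FROM movies ORDER BY rating DESC LIMIT 2

Result:
id | title         | genre  | rating | year
---+---------------+--------+--------+-----
6  | Groundhog Day | Comedy | 9.3    | 1987
7  | Bridesmaids   | Comedy | 8.5    | 2008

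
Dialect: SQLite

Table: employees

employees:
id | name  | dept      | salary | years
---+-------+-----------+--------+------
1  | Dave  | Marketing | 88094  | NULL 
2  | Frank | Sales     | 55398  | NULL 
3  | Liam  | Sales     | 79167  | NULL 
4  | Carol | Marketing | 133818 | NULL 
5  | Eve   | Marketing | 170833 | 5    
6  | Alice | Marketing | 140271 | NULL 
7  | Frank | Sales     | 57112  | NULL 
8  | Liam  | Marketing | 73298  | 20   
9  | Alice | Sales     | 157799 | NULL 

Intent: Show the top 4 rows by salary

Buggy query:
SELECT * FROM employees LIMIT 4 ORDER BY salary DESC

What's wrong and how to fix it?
Bug: LIMIT must come after ORDER BY

Fix: Swap the clauses: ORDER BY first, then LIMIT

Corrected query:
SELECT * FROM employees ORDER BY salary DESC LIMIT 4

Result:
id | name  | dept      | salary | years
---+-------+-----------+--------+------
5  | Eve   | Marketing | 170833 | 5    
9  | Alice | Sales     | 157799 | NULL 
6  | Alice | Marketing | 140271 | NULL 
4  | Carol | Marketing | 133818 | NULL 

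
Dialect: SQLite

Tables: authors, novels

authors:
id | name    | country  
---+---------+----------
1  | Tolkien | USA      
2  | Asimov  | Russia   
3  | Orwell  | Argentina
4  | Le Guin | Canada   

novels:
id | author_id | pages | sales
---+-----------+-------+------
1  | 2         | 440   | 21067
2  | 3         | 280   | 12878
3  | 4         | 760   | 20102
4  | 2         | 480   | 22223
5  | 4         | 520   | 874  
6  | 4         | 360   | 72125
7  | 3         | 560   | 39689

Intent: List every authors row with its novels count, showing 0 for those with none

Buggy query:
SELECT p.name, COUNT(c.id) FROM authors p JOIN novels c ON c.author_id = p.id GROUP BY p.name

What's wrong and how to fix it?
Bug: An inner join excludes parents with zero children

Fix: Use LEFT JOIN so parents without children still appear (COUNT(c.id) gives 0)

Corrected query:
SELECT p.name, COUNT(c.id) FROM authors p LEFT JOIN novels c ON c.author_id = p.id GROUP BY p.name

Result:
name    | COUNT(c.id)
--------+------------
Asimov  | 2          
Le Guin | 3          
Orwell  | 2          
Tolkien | 0          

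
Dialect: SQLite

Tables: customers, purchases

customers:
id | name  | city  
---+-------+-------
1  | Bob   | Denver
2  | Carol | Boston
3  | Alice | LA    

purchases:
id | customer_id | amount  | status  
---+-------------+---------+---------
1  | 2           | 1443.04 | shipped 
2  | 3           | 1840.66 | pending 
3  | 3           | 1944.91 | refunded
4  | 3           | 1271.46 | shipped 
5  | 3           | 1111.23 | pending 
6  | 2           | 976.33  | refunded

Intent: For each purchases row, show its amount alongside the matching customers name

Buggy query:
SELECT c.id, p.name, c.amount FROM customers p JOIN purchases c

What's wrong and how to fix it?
Bug: JOIN with no ON clause produces a cartesian product; every purchases row pairs with every customers row

Fix: Specify the join condition linking the foreign key to the parent id

Corrected query:
SELECT c.id, p.name, c.amount FROM customers p JOIN purchases c ON c.customer_id = p.id

Result:
id | name  | amount 
---+-------+--------
1  | Carol | 1443.04
2  | Alice | 1840.66
3  | Alice | 1944.91
4  | Alice | 1271.46
5  | Alice | 1111.23
6  | Carol | 976.33 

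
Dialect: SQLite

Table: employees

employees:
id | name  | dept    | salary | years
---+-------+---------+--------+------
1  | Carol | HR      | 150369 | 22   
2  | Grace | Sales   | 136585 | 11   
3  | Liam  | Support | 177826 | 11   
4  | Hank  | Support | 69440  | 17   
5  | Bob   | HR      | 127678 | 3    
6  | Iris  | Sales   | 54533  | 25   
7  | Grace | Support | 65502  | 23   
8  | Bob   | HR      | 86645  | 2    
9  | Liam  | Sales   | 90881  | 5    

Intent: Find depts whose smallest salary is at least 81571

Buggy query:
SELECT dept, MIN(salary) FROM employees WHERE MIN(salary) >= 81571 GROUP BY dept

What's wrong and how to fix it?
Bug: MIN() in WHERE is a misuse of aggregate

Fix: Use HAVING for the per-group MIN condition

Corrected query:
SELECT dept, MIN(salary) FROM employees GROUP BY dept HAVING MIN(salary) >= 81571

Result:
dept | MIN(salary)
-----+------------
HR   | 86645      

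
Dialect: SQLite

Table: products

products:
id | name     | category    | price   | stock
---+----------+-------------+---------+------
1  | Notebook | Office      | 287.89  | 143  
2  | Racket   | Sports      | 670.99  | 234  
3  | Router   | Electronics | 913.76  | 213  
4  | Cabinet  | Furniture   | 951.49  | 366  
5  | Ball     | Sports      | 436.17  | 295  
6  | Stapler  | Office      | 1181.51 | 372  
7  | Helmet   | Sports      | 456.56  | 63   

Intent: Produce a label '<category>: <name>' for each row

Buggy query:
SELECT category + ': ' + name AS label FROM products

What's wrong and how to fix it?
Bug: '+' is numeric addition; on text columns SQLite converts them to 0 instead of concatenating

Fix: Replace + with || to concatenate text

Corrected query:
SELECT category || ': ' || name AS label FROM products

Result:
label              
-------------------
Office: Notebook   
Sports: Racket     
Electronics: Router
Furniture: Cabinet 
Sports: Ball       
Office: Stapler    
Sports: Helmet     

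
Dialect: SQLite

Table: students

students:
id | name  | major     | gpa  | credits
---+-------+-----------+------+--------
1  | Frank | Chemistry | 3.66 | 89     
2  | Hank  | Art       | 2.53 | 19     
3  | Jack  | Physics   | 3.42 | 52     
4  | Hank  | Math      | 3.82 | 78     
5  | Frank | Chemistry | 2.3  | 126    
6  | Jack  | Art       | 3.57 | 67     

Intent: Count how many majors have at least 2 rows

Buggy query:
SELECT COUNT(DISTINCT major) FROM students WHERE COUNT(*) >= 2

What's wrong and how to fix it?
Bug: COUNT(*) cannot appear in WHERE; the per-group count doesn't exist yet

Fix: Group first with HAVING COUNT(*) >= 2, then COUNT the resulting groups

Corrected query:
SELECT COUNT(*) FROM (SELECT major FROM students GROUP BY major HAVING COUNT(*) >= 2)

Result:
COUNT(*)
--------
2       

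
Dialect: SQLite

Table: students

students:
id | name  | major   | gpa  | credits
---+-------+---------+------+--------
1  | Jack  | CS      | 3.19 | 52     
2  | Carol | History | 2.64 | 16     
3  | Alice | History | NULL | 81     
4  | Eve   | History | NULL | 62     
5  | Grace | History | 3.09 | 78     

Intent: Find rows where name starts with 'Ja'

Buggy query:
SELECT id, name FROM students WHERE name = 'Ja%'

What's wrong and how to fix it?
Bug: Wildcards only work with LIKE; '=' treats '%' as a literal character

Fix: Replace '=' with LIKE so 'Ja%' is treated as a pattern

Corrected query:
SELECT id, name FROM students WHERE name LIKE 'Ja%'

Result:
id | name
---+-----
1  | Jack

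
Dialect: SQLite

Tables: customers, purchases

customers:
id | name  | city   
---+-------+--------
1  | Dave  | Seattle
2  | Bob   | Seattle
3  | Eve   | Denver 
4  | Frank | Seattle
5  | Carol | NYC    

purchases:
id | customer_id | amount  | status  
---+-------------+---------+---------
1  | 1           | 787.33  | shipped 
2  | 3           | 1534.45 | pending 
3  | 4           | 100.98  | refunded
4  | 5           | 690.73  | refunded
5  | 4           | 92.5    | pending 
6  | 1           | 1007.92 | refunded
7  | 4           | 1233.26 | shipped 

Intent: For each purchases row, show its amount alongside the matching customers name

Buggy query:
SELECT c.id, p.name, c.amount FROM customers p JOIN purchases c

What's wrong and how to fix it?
Bug: JOIN with no ON clause produces a cartesian product; every purchases row pairs with every customers row

Fix: Add ON c.customer_id = p.id to the JOIN

Corrected query:
SELECT c.id, p.name, c.amount FROM customers p JOIN purchases c ON c.customer_id = p.id

Result:
id | name  | amount 
---+-------+--------
1  | Dave  | 787.33 
2  | Eve   | 1534.45
3  | Frank | 100.98 
4  | Carol | 690.73 
5  | Frank | 92.5   
6  | Dave  | 1007.92
7  | Frank | 1233.26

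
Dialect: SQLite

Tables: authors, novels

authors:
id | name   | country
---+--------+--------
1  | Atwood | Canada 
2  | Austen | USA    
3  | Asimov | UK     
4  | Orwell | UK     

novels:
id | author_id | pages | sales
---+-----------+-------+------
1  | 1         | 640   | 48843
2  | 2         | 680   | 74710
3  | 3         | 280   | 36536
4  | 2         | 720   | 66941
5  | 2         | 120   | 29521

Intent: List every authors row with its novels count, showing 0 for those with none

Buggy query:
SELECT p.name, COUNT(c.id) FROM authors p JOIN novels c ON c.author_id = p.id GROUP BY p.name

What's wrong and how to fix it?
Bug: An inner join excludes parents with zero children

Fix: Switch to LEFT JOIN to retain unmatched parent rows

Corrected query:
SELECT p.name, COUNT(c.id) FROM authors p LEFT JOIN novels c ON c.author_id = p.id GROUP BY p.name

Result:
name   | COUNT(c.id)
-------+------------
Asimov | 1          
Atwood | 1          
Austen | 3          
Orwell | 0          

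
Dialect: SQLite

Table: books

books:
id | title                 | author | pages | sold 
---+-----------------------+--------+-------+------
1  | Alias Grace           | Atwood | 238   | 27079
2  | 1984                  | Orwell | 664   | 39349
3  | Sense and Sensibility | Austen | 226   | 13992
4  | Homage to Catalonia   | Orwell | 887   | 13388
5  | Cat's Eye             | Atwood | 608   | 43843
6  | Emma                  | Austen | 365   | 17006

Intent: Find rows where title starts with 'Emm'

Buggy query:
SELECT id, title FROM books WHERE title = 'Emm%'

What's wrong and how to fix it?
Bug: Wildcards only work with LIKE; '=' treats '%' as a literal character

Fix: Replace '=' with LIKE so 'Emm%' is treated as a pattern

Corrected query:
SELECT id, title FROM books WHERE title LIKE 'Emm%'

Result:
id | title
---+------
6  | Emma 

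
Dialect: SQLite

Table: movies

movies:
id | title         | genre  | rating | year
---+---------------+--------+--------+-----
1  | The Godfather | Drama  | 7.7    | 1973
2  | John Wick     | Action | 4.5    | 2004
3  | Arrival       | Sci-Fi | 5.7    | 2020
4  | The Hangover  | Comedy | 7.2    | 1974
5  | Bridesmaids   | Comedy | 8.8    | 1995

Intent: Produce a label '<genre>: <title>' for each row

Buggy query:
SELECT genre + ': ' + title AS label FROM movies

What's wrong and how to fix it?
Bug: '+' is numeric addition; on text columns SQLite converts them to 0 instead of concatenating

Fix: Replace + with || to concatenate text

Corrected query:
SELECT genre || ': ' || title AS label FROM movies

Result:
label               
--------------------
Drama: The Godfather
Action: John Wick   
Sci-Fi: Arrival     
Comedy: The Hangover
Comedy: Bridesmaids 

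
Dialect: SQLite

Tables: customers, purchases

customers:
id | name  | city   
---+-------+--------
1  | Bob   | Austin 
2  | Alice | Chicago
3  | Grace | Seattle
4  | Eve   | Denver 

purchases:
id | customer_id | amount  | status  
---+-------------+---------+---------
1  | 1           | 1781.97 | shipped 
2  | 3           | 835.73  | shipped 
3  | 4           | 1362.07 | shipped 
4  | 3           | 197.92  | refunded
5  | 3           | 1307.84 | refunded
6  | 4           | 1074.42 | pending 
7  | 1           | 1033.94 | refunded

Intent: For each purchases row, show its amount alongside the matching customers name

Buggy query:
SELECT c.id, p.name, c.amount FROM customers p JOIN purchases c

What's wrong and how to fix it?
Bug: Missing join condition: each purchases row is matched to all customers rows instead of just its own

Fix: Specify the join condition linking the foreign key to the parent id

Corrected query:
SELECT c.id, p.name, c.amount FROM customers p JOIN purchases c ON c.customer_id = p.id

Result:
id | name  | amount 
---+-------+--------
1  | Bob   | 1781.97
2  | Grace | 835.73 
3  | Eve   | 1362.07
4  | Grace | 197.92 
5  | Grace | 1307.84
6  | Eve   | 1074.42
7  | Bob   | 1033.94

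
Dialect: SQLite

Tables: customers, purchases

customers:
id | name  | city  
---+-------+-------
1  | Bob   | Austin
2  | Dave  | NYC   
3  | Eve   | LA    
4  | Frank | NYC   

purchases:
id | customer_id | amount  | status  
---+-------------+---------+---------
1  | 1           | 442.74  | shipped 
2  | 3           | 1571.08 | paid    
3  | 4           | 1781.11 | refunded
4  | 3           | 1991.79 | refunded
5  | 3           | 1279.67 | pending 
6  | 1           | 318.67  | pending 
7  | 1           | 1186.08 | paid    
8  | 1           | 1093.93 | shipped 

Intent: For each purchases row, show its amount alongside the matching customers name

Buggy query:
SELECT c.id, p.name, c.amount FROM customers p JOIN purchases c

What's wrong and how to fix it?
Bug: Missing join condition: each purchases row is matched to all customers rows instead of just its own

Fix: Specify the join condition linking the foreign key to the parent id

Corrected query:
SELECT c.id, p.name, c.amount FROM customers p JOIN purchases c ON c.customer_id = p.id

Result:
id | name  | amount 
---+-------+--------
1  | Bob   | 442.74 
2  | Eve   | 1571.08
3  | Frank | 1781.11
4  | Eve   | 1991.79
5  | Eve   | 1279.67
6  | Bob   | 318.67 
7  | Bob   | 1186.08
8  | Bob   | 1093.93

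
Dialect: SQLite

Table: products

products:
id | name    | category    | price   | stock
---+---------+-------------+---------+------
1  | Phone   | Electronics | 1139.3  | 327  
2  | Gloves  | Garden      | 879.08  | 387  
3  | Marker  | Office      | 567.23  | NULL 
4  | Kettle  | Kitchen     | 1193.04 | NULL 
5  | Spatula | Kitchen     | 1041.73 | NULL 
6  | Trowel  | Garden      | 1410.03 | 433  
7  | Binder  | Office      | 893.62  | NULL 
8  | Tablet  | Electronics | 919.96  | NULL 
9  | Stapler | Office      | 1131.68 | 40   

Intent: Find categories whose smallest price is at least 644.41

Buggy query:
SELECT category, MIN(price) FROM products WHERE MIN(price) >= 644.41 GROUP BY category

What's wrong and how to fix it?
Bug: Aggregates like MIN are computed per group after WHERE runs

Fix: Use HAVING for the per-group MIN condition

Corrected query:
SELECT category, MIN(price) FROM products GROUP BY category HAVING MIN(price) >= 644.41

Result:
category    | MIN(price)
------------+-----------
Electronics | 919.96    
Garden      | 879.08    
Kitchen     | 1041.73   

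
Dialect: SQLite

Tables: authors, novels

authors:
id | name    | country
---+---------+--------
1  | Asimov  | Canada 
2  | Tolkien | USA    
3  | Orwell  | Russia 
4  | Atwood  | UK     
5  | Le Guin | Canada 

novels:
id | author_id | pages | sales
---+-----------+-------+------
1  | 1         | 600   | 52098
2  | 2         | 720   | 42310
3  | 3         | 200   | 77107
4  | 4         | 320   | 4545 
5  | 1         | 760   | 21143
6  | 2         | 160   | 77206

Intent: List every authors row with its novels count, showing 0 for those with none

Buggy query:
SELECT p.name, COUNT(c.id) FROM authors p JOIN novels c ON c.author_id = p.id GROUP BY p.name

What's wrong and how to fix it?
Bug: INNER JOIN drops authors rows that have no matching novels rows

Fix: Use LEFT JOIN so parents without children still appear (COUNT(c.id) gives 0)

Corrected query:
SELECT p.name, COUNT(c.id) FROM authors p LEFT JOIN novels c ON c.author_id = p.id GROUP BY p.name

Result:
name    | COUNT(c.id)
--------+------------
Asimov  | 2          
Atwood  | 1          
Le Guin | 0          
Orwell  | 1          
Tolkien | 2          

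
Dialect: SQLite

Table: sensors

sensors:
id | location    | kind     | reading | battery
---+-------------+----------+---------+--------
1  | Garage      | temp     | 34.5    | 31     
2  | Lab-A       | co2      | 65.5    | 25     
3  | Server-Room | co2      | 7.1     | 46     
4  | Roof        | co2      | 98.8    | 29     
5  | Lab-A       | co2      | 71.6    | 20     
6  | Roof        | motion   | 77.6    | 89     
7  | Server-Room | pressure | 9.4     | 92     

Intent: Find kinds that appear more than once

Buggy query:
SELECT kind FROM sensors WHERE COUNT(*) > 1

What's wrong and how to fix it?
Bug: WHERE can't reference COUNT(*); aggregates are computed after WHERE

Fix: GROUP BY kind, then filter groups with HAVING COUNT(*) > 1

Corrected query:
SELECT kind FROM sensors GROUP BY kind HAVING COUNT(*) > 1

Result:
kind
----
co2 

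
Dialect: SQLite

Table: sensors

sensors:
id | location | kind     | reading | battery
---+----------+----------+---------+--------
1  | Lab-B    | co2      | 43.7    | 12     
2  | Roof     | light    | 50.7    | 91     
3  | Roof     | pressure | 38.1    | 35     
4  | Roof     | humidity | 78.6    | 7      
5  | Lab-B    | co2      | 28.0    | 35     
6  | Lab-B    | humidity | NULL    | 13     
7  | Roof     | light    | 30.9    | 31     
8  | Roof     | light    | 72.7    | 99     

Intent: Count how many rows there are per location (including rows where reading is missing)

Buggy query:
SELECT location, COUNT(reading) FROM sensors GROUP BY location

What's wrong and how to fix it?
Bug: COUNT(column) counts non-NULL values only; rows with NULL reading aren't counted

Fix: Replace COUNT(reading) with COUNT(*)

Corrected query:
SELECT location, COUNT(*) FROM sensors GROUP BY location

Result:
location | COUNT(*)
---------+---------
Lab-B    | 3       
Roof     | 5       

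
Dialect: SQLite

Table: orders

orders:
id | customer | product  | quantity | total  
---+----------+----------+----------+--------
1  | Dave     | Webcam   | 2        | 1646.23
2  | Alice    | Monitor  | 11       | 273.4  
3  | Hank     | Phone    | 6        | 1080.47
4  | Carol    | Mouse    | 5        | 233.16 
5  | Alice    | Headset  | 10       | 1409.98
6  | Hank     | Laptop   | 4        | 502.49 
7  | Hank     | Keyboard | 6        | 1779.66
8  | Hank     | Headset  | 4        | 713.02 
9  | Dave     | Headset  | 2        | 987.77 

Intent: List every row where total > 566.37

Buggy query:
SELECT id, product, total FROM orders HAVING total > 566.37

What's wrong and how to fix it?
Bug: This is a non-aggregate query (no GROUP BY, no aggregates), so in SQLite the HAVING clause is invalid here; a row-level condition belongs in WHERE

Fix: Replace HAVING with WHERE since the condition applies to individual rows

Corrected query:
SELECT id, product, total FROM orders WHERE total > 566.37

Result:
id | product  | total  
---+----------+--------
1  | Webcam   | 1646.23
3  | Phone    | 1080.47
5  | Headset  | 1409.98
7  | Keyboard | 1779.66
8  | Headset  | 713.02 
9  | Headset  | 987.77 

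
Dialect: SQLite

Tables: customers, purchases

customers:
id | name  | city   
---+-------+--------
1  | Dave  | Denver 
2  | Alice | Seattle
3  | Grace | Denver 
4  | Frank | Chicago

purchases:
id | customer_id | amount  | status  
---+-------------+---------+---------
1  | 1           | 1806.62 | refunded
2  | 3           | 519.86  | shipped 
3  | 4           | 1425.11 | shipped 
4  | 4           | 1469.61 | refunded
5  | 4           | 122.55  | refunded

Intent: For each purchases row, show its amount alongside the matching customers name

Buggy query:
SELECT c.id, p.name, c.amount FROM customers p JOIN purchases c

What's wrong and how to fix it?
Bug: JOIN with no ON clause produces a cartesian product; every purchases row pairs with every customers row

Fix: Specify the join condition linking the foreign key to the parent id

Corrected query:
SELECT c.id, p.name, c.amount FROM customers p JOIN purchases c ON c.customer_id = p.id

Result:
id | name  | amount 
---+-------+--------
1  | Dave  | 1806.62
2  | Grace | 519.86 
3  | Frank | 1425.11
4  | Frank | 1469.61
5  | Frank | 122.55 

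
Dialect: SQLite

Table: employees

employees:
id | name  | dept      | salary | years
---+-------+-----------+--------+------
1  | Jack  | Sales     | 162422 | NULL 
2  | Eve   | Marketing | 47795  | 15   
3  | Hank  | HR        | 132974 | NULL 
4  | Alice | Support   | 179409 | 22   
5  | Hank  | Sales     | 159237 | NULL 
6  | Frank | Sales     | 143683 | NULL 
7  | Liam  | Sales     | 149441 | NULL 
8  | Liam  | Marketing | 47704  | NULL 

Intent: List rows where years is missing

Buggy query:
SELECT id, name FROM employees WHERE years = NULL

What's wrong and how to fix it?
Bug: '= NULL' is always unknown in SQL three-valued logic, so no rows match

Fix: Use IS NULL to test for NULL

Corrected query:
SELECT id, name FROM employees WHERE years IS NULL

Result:
id | name 
---+------
1  | Jack 
3  | Hank 
5  | Hank 
6  | Frank
7  | Liam 
8  | Liam 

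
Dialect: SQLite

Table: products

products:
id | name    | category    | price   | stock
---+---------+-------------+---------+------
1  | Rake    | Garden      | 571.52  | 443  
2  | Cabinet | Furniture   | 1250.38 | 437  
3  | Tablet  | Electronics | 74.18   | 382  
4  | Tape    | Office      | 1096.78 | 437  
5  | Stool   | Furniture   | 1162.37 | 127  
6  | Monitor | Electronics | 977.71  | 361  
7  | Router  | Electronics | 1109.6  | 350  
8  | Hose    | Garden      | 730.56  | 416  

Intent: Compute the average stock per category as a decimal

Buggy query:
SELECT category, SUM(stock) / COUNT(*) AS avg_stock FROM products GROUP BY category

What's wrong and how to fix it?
Bug: Both operands are integers, so '/' performs integer division and truncates

Fix: Cast one side to REAL so the division keeps the fractional part

Corrected query:
SELECT category, SUM(stock) * 1.0 / COUNT(*) AS avg_stock FROM products GROUP BY category

Result:
category    | avg_stock 
------------+-----------
Electronics | 364.333333
Furniture   | 282       
Garden      | 429.5     
Office      | 437       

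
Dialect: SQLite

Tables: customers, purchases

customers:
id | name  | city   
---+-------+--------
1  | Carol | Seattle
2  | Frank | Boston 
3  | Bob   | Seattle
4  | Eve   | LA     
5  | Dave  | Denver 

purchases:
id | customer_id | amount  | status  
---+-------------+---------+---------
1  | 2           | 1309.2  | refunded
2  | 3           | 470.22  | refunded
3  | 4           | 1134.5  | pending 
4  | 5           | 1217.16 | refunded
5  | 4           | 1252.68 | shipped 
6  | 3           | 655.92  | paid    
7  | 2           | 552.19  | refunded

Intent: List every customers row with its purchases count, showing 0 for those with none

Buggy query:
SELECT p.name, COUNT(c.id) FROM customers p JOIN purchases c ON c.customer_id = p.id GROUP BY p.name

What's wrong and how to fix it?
Bug: An inner join excludes parents with zero children

Fix: Use LEFT JOIN so parents without children still appear (COUNT(c.id) gives 0)

Corrected query:
SELECT p.name, COUNT(c.id) FROM customers p LEFT JOIN purchases c ON c.customer_id = p.id GROUP BY p.name

Result:
name  | COUNT(c.id)
------+------------
Bob   | 2          
Carol | 0          
Dave  | 1          
Eve   | 2          
Frank | 2          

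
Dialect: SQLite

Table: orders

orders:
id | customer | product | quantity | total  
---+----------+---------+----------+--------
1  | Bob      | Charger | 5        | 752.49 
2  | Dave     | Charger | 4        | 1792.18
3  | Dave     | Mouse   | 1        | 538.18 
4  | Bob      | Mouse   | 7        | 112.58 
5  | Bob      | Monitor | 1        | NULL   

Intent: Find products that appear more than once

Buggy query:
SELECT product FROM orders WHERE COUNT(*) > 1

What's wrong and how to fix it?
Bug: WHERE can't reference COUNT(*); aggregates are computed after WHERE

Fix: GROUP BY product, then filter groups with HAVING COUNT(*) > 1

Corrected query:
SELECT product FROM orders GROUP BY product HAVING COUNT(*) > 1

Result:
product
-------
Charger
Mouse  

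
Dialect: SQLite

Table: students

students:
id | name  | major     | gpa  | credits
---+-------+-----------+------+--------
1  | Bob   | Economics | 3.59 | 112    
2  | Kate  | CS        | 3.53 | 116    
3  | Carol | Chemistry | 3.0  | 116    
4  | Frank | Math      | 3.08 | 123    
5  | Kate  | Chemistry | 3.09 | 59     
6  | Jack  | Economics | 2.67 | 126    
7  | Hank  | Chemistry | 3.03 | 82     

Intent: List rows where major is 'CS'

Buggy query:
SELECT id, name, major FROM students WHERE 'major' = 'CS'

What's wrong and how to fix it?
Bug: 'major' in single quotes is a string literal, not the column; the comparison is literal-vs-literal and never true

Fix: Remove the quotes around the column name (or use double quotes for an identifier)

Corrected query:
SELECT id, name, major FROM students WHERE major = 'CS'

Result:
id | name | major
---+------+------
2  | Kate | CS   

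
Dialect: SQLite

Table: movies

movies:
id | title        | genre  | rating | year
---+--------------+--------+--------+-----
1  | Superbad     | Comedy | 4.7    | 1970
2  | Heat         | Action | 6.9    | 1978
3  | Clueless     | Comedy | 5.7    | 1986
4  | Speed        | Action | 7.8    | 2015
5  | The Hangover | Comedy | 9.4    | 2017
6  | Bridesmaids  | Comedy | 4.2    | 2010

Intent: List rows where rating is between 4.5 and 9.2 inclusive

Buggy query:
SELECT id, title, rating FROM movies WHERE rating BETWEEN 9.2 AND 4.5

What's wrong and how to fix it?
Bug: The bounds are reversed; BETWEEN a AND b requires a <= b to match anything

Fix: Write BETWEEN 4.5 AND 9.2

Corrected query:
SELECT id, title, rating FROM movies WHERE rating BETWEEN 4.5 AND 9.2

Result:
id | title    | rating
---+----------+-------
1  | Superbad | 4.7   
2  | Heat     | 6.9   
3  | Clueless | 5.7   
4  | Speed    | 7.8   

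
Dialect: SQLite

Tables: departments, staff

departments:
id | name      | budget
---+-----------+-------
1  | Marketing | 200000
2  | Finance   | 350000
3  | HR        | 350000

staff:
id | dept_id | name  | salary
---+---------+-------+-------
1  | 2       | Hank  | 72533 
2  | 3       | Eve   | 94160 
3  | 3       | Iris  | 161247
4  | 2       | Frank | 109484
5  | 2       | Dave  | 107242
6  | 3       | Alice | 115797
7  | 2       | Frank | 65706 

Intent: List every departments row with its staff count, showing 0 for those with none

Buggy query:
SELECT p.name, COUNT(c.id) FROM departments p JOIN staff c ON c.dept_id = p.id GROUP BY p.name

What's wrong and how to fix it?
Bug: INNER JOIN drops departments rows that have no matching staff rows

Fix: Switch to LEFT JOIN to retain unmatched parent rows

Corrected query:
SELECT p.name, COUNT(c.id) FROM departments p LEFT JOIN staff c ON c.dept_id = p.id GROUP BY p.name

Result:
name      | COUNT(c.id)
----------+------------
Finance   | 4          
HR        | 3          
Marketing | 0          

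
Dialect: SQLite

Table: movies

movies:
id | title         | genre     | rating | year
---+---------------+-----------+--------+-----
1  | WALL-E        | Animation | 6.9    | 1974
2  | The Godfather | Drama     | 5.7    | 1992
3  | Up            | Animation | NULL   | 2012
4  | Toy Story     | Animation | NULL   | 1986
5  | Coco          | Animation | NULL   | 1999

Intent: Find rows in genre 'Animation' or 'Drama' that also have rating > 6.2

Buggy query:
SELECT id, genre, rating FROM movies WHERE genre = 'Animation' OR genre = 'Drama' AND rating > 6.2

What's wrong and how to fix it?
Bug: Without parentheses, AND is evaluated before OR, so the rating filter only applies to the 'Drama' branch

Fix: Group the OR with parentheses (or use IN), then AND the threshold

Corrected query:
SELECT id, genre, rating FROM movies WHERE (genre = 'Animation' OR genre = 'Drama') AND rating > 6.2

Result:
id | genre     | rating
---+-----------+-------
1  | Animation | 6.9   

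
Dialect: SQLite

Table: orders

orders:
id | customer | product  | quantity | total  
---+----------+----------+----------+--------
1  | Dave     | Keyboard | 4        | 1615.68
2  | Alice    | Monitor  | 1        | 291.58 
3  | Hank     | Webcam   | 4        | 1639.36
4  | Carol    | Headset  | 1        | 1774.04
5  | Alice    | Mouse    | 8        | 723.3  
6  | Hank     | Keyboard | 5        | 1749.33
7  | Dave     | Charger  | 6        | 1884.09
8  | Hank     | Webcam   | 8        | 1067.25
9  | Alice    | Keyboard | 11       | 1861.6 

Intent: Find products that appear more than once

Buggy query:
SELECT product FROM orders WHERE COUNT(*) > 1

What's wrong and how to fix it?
Bug: COUNT(*) is an aggregate and cannot be used in WHERE

Fix: Group first, then use HAVING for the count condition

Corrected query:
SELECT product FROM orders GROUP BY product HAVING COUNT(*) > 1

Result:
product 
--------
Keyboard
Webcam  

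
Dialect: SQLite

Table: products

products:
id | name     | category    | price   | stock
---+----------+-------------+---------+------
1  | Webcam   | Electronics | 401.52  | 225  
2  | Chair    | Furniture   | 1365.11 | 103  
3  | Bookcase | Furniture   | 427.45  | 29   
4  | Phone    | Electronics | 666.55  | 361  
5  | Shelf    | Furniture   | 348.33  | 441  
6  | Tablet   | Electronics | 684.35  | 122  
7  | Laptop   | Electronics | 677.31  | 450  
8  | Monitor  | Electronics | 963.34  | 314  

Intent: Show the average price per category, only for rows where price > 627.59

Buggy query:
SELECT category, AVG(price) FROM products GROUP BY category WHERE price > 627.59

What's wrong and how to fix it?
Bug: Row-level WHERE must come before GROUP BY in the clause order

Fix: Place WHERE between FROM and GROUP BY

Corrected query:
SELECT category, AVG(price) FROM products WHERE price > 627.59 GROUP BY category

Result:
category    | AVG(price)
------------+-----------
Electronics | 747.8875  
Furniture   | 1365.11   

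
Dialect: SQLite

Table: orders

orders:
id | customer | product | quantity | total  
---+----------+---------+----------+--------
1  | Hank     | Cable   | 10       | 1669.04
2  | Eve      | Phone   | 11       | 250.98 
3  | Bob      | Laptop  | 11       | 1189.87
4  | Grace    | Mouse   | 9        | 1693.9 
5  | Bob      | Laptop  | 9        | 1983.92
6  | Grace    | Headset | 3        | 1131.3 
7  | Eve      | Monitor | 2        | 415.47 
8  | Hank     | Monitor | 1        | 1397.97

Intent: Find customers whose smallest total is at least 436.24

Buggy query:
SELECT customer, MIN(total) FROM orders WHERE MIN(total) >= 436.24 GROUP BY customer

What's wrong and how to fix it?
Bug: Aggregates like MIN are computed per group after WHERE runs

Fix: Use HAVING for the per-group MIN condition

Corrected query:
SELECT customer, MIN(total) FROM orders GROUP BY customer HAVING MIN(total) >= 436.24

Result:
customer | MIN(total)
---------+-----------
Bob      | 1189.87   
Grace    | 1131.3    
Hank     | 1397.97   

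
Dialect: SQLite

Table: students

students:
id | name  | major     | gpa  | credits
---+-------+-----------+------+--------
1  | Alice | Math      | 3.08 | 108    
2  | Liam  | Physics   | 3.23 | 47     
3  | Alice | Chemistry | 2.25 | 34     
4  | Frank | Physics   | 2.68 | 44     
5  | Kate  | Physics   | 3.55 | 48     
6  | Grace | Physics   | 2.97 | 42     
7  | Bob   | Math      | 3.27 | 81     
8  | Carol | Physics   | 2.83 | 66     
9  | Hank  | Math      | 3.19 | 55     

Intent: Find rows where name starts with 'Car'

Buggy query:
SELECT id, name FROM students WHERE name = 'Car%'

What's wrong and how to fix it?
Bug: '=' compares the literal string including the % character; pattern matching needs LIKE

Fix: Use LIKE for wildcard pattern matching

Corrected query:
SELECT id, name FROM students WHERE name LIKE 'Car%'

Result:
id | name 
---+------
8  | Carol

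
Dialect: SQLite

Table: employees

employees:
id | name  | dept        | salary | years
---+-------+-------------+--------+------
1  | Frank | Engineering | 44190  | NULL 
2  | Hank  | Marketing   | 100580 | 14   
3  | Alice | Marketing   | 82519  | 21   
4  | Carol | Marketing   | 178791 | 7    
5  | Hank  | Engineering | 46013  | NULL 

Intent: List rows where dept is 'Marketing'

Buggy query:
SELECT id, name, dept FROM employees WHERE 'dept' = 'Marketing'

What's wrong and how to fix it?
Bug: Single quotes denote string literals in SQL; the column name is being compared as a constant string

Fix: Remove the quotes around the column name (or use double quotes for an identifier)

Corrected query:
SELECT id, name, dept FROM employees WHERE dept = 'Marketing'

Result:
id | name  | dept     
---+-------+----------
2  | Hank  | Marketing
3  | Alice | Marketing
4  | Carol | Marketing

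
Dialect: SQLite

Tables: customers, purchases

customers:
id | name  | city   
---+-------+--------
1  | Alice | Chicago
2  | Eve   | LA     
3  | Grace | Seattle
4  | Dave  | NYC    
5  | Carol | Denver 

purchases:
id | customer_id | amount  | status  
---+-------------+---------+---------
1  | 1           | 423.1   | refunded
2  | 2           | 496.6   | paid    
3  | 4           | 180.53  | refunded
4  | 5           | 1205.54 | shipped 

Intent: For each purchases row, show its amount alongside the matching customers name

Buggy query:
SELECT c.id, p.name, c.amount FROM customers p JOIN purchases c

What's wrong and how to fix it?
Bug: JOIN with no ON clause produces a cartesian product; every purchases row pairs with every customers row

Fix: Add ON c.customer_id = p.id to the JOIN

Corrected query:
SELECT c.id, p.name, c.amount FROM customers p JOIN purchases c ON c.customer_id = p.id

Result:
id | name  | amount 
---+-------+--------
1  | Alice | 423.1  
2  | Eve   | 496.6  
3  | Dave  | 180.53 
4  | Carol | 1205.54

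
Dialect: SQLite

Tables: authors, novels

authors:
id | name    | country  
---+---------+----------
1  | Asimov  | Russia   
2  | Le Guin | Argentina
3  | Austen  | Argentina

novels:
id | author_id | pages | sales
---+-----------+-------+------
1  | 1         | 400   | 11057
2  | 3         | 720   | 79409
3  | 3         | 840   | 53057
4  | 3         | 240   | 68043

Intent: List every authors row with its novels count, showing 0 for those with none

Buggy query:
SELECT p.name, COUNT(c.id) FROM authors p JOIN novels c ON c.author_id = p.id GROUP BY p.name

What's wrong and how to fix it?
Bug: An inner join excludes parents with zero children

Fix: Use LEFT JOIN so parents without children still appear (COUNT(c.id) gives 0)

Corrected query:
SELECT p.name, COUNT(c.id) FROM authors p LEFT JOIN novels c ON c.author_id = p.id GROUP BY p.name

Result:
name    | COUNT(c.id)
--------+------------
Asimov  | 1          
Austen  | 3          
Le Guin | 0          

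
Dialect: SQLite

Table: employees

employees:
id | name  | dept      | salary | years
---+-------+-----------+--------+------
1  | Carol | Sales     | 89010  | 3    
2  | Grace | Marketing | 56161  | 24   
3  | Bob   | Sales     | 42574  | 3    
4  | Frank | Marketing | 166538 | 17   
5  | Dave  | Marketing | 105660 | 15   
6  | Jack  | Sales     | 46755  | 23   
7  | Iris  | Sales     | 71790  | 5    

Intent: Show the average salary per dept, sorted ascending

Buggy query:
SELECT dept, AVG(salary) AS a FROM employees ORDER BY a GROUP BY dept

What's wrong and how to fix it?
Bug: GROUP BY must precede ORDER BY

Fix: Move ORDER BY to the end, after GROUP BY

Corrected query:
SELECT dept, AVG(salary) AS a FROM employees GROUP BY dept ORDER BY a

Result:
dept      | a       
----------+---------
Sales     | 62532.25
Marketing | 109453  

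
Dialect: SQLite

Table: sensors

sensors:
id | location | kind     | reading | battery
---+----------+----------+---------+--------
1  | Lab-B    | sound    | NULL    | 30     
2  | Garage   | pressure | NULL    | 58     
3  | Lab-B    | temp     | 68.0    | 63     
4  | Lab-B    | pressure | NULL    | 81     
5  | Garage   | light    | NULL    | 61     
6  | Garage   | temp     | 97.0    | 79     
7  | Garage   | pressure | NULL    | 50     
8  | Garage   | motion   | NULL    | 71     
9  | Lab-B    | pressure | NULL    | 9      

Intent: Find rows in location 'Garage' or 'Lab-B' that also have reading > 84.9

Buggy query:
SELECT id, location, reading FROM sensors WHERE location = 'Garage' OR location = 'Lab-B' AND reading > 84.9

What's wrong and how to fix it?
Bug: Without parentheses, AND is evaluated before OR, so the reading filter only applies to the 'Lab-B' branch

Fix: Add parentheses around the OR so the AND applies to both alternatives

Corrected query:
SELECT id, location, reading FROM sensors WHERE (location = 'Garage' OR location = 'Lab-B') AND reading > 84.9

Result:
id | location | reading
---+----------+--------
6  | Garage   | 97     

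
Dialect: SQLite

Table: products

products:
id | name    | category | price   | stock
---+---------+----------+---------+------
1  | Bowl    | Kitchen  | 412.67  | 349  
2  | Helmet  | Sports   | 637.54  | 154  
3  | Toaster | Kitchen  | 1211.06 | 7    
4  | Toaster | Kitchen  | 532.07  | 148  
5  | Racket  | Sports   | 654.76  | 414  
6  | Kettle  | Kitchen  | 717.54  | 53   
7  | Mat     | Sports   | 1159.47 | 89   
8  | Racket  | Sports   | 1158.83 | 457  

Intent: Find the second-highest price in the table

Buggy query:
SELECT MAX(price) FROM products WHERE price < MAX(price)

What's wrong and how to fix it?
Bug: MAX(price) on the right of the comparison is an aggregate-in-WHERE error

Fix: Compute the overall MAX in a subquery, then take MAX of rows below it

Corrected query:
SELECT MAX(price) FROM products WHERE price < (SELECT MAX(price) FROM products)

Result:
MAX(price)
----------
1159.47   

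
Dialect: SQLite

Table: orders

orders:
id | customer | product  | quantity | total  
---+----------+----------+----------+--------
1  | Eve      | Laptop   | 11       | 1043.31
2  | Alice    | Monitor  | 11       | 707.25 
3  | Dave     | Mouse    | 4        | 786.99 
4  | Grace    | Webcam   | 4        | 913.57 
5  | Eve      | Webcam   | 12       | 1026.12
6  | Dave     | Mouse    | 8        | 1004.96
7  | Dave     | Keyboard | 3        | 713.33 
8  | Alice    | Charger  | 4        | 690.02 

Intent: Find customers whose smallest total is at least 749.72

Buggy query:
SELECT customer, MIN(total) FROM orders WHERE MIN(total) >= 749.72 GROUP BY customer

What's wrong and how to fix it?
Bug: Aggregates like MIN are computed per group after WHERE runs

Fix: Use HAVING for the per-group MIN condition

Corrected query:
SELECT customer, MIN(total) FROM orders GROUP BY customer HAVING MIN(total) >= 749.72

Result:
customer | MIN(total)
---------+-----------
Eve      | 1026.12   
Grace    | 913.57    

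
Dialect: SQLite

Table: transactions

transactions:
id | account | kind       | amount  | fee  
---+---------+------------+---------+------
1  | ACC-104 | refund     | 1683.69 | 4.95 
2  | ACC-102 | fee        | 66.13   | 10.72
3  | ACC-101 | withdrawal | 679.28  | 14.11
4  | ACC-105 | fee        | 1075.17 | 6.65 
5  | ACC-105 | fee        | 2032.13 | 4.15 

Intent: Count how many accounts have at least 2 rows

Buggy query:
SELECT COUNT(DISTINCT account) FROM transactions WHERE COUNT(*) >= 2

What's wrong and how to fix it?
Bug: COUNT(*) cannot appear in WHERE; the per-group count doesn't exist yet

Fix: Use a subquery that GROUPs and filters with HAVING, then count its rows

Corrected query:
SELECT COUNT(*) FROM (SELECT account FROM transactions GROUP BY account HAVING COUNT(*) >= 2)

Result:
COUNT(*)
--------
1       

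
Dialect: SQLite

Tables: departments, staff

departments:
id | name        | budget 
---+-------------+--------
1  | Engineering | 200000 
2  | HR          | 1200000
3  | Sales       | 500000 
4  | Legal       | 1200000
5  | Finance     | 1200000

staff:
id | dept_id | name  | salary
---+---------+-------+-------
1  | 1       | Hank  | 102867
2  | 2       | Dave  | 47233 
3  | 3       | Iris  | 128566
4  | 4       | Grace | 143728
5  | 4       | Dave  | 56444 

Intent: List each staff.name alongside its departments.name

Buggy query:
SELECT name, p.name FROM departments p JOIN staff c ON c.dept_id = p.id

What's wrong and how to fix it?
Bug: Both tables have a 'name' column; the unqualified reference is ambiguous

Fix: Prefix ambiguous columns with the table alias

Corrected query:
SELECT c.name, p.name FROM departments p JOIN staff c ON c.dept_id = p.id

Result:
name  | name       
------+------------
Hank  | Engineering
Dave  | HR         
Iris  | Sales      
Grace | Legal      
Dave  | Legal      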